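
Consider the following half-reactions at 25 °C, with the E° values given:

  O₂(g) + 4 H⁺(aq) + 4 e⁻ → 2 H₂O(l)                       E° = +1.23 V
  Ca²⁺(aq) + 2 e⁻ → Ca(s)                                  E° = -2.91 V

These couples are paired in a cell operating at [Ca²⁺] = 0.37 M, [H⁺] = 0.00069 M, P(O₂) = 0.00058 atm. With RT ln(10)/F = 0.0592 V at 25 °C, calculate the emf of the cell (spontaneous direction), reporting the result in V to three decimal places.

O₂/H₂O is the cathode (higher E°), Ca²⁺/Ca the anode: E°cell = +1.23 − (-2.91) = +4.14 V, n = 4.
Overall: O₂(g) + 4 H⁺(aq) + 2 Ca(s) → 2 H₂O(l) + 2 Ca²⁺(aq)
Q = [Ca²⁺]^2 / (P(O₂)·[H⁺]^4); log Q = 15.018.
E = E° − (0.0592/n) log Q = +4.14 − (0.0592/4)(15.018) = +3.918 V.

+3.918 V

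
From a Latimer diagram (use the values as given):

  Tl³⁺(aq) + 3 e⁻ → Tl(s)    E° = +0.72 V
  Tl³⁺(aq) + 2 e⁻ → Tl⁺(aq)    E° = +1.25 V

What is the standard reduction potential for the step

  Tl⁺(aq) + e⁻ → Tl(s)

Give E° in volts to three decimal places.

-0.340 V

Sequential free energies add, so n₃E°₃ = n₁E°₁ + n₂E°₂.
With n₃ = 3, and the known step contributing 2×(+1.25) V, the unknown satisfies 1·E° = 3×(+0.72) − 2×(+1.25) = -0.340.
E° = -0.340 / 1 = -0.340 V.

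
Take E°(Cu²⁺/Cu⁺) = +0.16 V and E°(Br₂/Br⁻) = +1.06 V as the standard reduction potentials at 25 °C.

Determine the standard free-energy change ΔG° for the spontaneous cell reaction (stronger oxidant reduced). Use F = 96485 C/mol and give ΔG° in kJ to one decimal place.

Br₂/Br⁻ (E° = +1.06 V) is the cathode; Cu²⁺/Cu⁺ (E° = +0.16 V) is the anode, so E°cell = +0.90 V.
Balancing electrons gives n = 2 (lcm of 2 and 1).
ΔG° = −nFE° = −(2)(96485)(+0.90) = -173,673 J = -173.7 kJ.

-173.7 kJ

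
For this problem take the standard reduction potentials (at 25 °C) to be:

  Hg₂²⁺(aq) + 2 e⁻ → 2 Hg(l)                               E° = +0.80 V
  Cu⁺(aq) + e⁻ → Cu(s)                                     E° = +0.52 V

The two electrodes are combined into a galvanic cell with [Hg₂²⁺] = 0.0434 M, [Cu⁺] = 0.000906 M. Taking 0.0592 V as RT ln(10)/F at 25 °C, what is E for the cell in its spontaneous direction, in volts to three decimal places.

+0.420 V

Hg₂²⁺/Hg is the cathode (higher E°), Cu⁺/Cu the anode: E°cell = +0.80 − (+0.52) = +0.28 V, n = 2.
Overall: Hg₂²⁺(aq) + 2 Cu(s) → 2 Hg(l) + 2 Cu⁺(aq)
Q = [Cu⁺]^2 / ([Hg₂²⁺]); log Q = -4.723.
E = E° − (0.0592/n) log Q = +0.28 − (0.0592/2)(-4.723) = +0.420 V.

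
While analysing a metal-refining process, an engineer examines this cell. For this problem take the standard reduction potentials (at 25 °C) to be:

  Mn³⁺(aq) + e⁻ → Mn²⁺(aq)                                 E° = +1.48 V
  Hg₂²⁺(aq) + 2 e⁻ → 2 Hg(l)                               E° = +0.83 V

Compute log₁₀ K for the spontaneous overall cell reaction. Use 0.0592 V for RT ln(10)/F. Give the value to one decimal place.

Cathode: Mn³⁺/Mn²⁺; anode: Hg₂²⁺/Hg. E°cell = +0.65 V, n = 2.
log K = nE°cell / 0.0592 = (2)(+0.65) / 0.0592 = 22.0.

22.0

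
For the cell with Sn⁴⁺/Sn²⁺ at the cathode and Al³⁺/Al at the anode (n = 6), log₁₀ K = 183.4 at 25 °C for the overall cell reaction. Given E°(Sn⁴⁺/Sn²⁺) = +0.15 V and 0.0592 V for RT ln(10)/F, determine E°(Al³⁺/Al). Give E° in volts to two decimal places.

E°cell = (0.0592/n)·log K = (0.0592/6)(183.4) = +1.810 V.
Since Sn⁴⁺/Sn²⁺ is the cathode and Al³⁺/Al the anode, E°cell = E°(Sn⁴⁺/Sn²⁺) − E°(Al³⁺/Al).
So E°(Al³⁺/Al) = E°(Sn⁴⁺/Sn²⁺) − E°cell = (+0.15) − (+1.810) = -1.66 V.

-1.66 V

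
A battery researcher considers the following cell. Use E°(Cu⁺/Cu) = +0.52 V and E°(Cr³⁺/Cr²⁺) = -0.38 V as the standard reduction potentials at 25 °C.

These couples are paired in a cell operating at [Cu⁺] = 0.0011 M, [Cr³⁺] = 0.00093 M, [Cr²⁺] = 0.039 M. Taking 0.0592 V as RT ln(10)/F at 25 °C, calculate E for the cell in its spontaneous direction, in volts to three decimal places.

+0.821 V

Cu⁺/Cu is the cathode (higher E°), Cr³⁺/Cr²⁺ the anode: E°cell = +0.52 − (-0.38) = +0.90 V, n = 1.
Overall: Cu⁺(aq) + Cr²⁺(aq) → Cu(s) + Cr³⁺(aq)
Q = [Cr³⁺] / ([Cu⁺]·[Cr²⁺]); log Q = 1.336.
E = E° − (0.0592/n) log Q = +0.90 − (0.0592/1)(1.336) = +0.821 V.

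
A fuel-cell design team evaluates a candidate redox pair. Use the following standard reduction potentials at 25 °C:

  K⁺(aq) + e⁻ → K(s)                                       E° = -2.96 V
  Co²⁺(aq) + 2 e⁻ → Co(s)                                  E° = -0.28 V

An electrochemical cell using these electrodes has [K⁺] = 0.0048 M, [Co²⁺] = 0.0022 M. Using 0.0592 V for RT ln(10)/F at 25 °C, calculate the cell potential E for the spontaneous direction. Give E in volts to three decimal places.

+2.739 V

Co²⁺/Co is the cathode (higher E°), K⁺/K the anode: E°cell = -0.28 − (-2.96) = +2.68 V, n = 2.
Overall: Co²⁺(aq) + 2 K(s) → Co(s) + 2 K⁺(aq)
Q = [K⁺]^2 / ([Co²⁺]); log Q = -1.980.
E = E° − (0.0592/n) log Q = +2.68 − (0.0592/2)(-1.980) = +2.739 V.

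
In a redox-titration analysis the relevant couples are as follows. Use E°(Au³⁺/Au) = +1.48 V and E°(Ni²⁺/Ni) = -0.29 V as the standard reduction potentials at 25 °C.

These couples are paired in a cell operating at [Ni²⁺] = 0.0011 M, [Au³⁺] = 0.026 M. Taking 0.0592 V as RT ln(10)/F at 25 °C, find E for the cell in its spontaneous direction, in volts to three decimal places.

+1.826 V

Au³⁺/Au is the cathode (higher E°), Ni²⁺/Ni the anode: E°cell = +1.48 − (-0.29) = +1.77 V, n = 6.
Overall: 2 Au³⁺(aq) + 3 Ni(s) → 2 Au(s) + 3 Ni²⁺(aq)
Q = [Ni²⁺]^3 / ([Au³⁺]^2); log Q = -5.706.
E = E° − (0.0592/n) log Q = +1.77 − (0.0592/6)(-5.706) = +1.826 V.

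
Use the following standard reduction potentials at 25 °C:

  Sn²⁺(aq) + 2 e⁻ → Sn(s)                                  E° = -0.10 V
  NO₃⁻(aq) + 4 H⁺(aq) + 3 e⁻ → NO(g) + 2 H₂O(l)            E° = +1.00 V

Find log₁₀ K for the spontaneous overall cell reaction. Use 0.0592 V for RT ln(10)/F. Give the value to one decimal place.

111.5

Cathode: NO₃⁻/NO; anode: Sn²⁺/Sn. E°cell = +1.10 V, n = 6.
log K = nE°cell / 0.0592 = (6)(+1.10) / 0.0592 = 111.5.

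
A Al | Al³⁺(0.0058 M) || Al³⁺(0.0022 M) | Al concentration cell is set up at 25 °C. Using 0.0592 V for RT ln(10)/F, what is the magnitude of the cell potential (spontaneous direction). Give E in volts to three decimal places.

+0.008 V

For a concentration cell E°cell = 0. The 0.0058 M side is the cathode (reduction is favoured where [Al³⁺] is higher).
With n = 3, E = −(0.0592/3) log([Al³⁺]ₐₙ/[Al³⁺]꜀ₐₜ) = −(0.0592/3) log(0.0022/0.0058) = −(0.0592/3)(-0.421) = +0.008 V.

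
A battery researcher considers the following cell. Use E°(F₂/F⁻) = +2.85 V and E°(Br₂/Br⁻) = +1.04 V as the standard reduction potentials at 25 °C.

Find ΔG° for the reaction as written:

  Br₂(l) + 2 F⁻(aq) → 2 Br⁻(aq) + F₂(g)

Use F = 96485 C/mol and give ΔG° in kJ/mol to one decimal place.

+349.3 kJ/mol

As written, Br₂/Br⁻ is reduced (cathode) and F₂/F⁻ is oxidised (anode), so E°cell = (+1.04) − (+2.85) = -1.81 V.
Balancing electrons gives n = 2.
ΔG° = −nFE° = −(2)(96485)(-1.81) = 349,276 J = +349.3 kJ/mol.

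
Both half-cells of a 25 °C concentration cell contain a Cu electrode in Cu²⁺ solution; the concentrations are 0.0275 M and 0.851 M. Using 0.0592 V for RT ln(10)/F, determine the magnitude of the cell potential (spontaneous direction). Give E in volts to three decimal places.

For a concentration cell E°cell = 0. The 0.851 M side is the cathode (reduction is favoured where [Cu²⁺] is higher).
With n = 2, E = −(0.0592/2) log([Cu²⁺]ₐₙ/[Cu²⁺]꜀ₐₜ) = −(0.0592/2) log(0.0275/0.851) = −(0.0592/2)(-1.491) = +0.044 V.

+0.044 V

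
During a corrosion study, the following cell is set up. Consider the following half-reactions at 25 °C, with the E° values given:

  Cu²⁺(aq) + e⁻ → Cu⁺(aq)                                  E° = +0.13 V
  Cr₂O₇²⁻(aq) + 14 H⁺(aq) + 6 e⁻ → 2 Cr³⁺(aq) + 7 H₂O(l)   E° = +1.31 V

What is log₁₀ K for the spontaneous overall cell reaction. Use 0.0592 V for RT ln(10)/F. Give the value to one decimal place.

119.6

Cathode: Cr₂O₇²⁻/Cr³⁺; anode: Cu²⁺/Cu⁺. E°cell = +1.18 V, n = 6.
log K = nE°cell / 0.0592 = (6)(+1.18) / 0.0592 = 119.6.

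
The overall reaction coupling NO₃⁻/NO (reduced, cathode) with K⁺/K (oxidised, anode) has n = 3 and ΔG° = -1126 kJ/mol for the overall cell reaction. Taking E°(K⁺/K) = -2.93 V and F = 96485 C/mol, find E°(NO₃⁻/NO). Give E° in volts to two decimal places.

+0.96 V

E°cell = −ΔG°/(nF) = −(-1126×10³)/((3)(96485)) = +3.890 V.
Since NO₃⁻/NO is the cathode and K⁺/K the anode, E°cell = E°(NO₃⁻/NO) − E°(K⁺/K).
So E°(NO₃⁻/NO) = E°cell + E°(K⁺/K) = +3.890 + (-2.93) = +0.96 V.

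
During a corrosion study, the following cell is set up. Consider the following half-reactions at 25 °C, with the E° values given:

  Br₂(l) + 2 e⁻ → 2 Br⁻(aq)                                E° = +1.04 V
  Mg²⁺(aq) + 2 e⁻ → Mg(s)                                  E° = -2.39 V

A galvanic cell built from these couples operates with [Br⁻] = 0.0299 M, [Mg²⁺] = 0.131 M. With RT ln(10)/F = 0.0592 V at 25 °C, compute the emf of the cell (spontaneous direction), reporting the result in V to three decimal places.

Br₂/Br⁻ is the cathode (higher E°), Mg²⁺/Mg the anode: E°cell = +1.04 − (-2.39) = +3.43 V, n = 2.
Overall: Br₂(l) + Mg(s) → 2 Br⁻(aq) + Mg²⁺(aq)
Q = [Br⁻]^2·[Mg²⁺]; log Q = -3.931.
E = E° − (0.0592/n) log Q = +3.43 − (0.0592/2)(-3.931) = +3.546 V.

+3.546 V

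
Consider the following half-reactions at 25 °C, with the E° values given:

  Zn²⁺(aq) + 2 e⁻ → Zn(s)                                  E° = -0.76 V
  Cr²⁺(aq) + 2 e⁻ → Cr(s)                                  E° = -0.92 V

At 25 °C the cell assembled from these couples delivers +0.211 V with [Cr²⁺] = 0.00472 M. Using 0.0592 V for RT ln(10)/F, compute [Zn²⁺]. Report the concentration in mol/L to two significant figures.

0.25 M

Zn²⁺/Zn is the cathode, Cr²⁺/Cr the anode: E°cell = +0.16 V, n = 2.
Overall reaction: Zn²⁺(aq) + Cr(s) → Zn(s) + Cr²⁺(aq); Q = [Cr²⁺]^1/[Zn²⁺]^1.
From E = E° − (0.0592/n) log Q: log Q = (E° − E)·n/0.0592 = (+0.16 − (+0.211))·2/0.0592 = -1.7230.
So 1·log[Zn²⁺] = 1·log(0.00472) − log Q = -2.3261 − (-1.7230) = -0.6031; [Zn²⁺] = 10^(-0.6031) ≈ 0.25 M.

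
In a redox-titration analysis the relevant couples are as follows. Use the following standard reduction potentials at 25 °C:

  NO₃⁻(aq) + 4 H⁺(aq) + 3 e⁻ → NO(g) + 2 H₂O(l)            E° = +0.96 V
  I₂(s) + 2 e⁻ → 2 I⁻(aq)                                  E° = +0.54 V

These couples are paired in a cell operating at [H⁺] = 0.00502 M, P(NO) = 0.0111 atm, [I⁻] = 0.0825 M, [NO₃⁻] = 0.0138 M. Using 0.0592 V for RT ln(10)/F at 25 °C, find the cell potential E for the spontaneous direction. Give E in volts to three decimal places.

+0.176 V

NO₃⁻/NO is the cathode (higher E°), I₂/I⁻ the anode: E°cell = +0.96 − (+0.54) = +0.42 V, n = 6.
Overall: 2 NO₃⁻(aq) + 8 H⁺(aq) + 6 I⁻(aq) → 2 NO(g) + 4 H₂O(l) + 3 I₂(s)
Q = P(NO)^2 / ([NO₃⁻]^2·[H⁺]^8·[I⁻]^6); log Q = 24.707.
E = E° − (0.0592/n) log Q = +0.42 − (0.0592/6)(24.707) = +0.176 V.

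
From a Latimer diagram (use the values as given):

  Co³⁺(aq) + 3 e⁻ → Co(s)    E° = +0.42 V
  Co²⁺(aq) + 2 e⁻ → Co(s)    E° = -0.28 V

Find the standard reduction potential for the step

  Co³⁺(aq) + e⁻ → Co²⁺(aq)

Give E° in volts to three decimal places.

Sequential free energies add, so n₃E°₃ = n₁E°₁ + n₂E°₂.
With n₃ = 3, and the known step contributing 2×(-0.28) V, the unknown satisfies 1·E° = 3×(+0.42) − 2×(-0.28) = +1.820.
E° = +1.820 / 1 = +1.820 V.

+1.820 V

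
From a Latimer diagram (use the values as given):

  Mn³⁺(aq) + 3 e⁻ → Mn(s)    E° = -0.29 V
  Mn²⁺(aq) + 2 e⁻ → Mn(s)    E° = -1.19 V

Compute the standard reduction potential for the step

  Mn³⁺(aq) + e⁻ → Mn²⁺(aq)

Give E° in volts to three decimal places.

Sequential free energies add, so n₃E°₃ = n₁E°₁ + n₂E°₂.
With n₃ = 3, and the known step contributing 2×(-1.19) V, the unknown satisfies 1·E° = 3×(-0.29) − 2×(-1.19) = +1.510.
E° = +1.510 / 1 = +1.510 V.

+1.510 V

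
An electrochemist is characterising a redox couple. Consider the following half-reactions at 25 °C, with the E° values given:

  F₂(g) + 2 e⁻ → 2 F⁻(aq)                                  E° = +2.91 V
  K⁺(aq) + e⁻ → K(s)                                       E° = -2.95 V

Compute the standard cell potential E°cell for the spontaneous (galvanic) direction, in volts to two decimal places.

The F₂/F⁻ couple has the higher reduction potential, so it is the cathode; K⁺/K is oxidised at the anode.
E°cell = E°(cathode) − E°(anode) = (+2.91) − (-2.95) = +5.86 V.
Since E°cell > 0, the reaction is spontaneous under standard conditions.

+5.86 V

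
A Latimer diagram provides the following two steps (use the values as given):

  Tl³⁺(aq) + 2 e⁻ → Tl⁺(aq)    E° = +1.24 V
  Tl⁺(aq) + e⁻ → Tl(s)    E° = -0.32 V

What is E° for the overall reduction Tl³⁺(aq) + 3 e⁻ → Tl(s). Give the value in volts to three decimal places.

+0.720 V

Since ΔG° = −nFE° is additive over sequential reductions, n₃E°₃ = n₁E°₁ + n₂E°₂.
E°₃ = (2×+1.24 + 1×-0.32) / 3 = (+2.160) / 3 = +0.720 V.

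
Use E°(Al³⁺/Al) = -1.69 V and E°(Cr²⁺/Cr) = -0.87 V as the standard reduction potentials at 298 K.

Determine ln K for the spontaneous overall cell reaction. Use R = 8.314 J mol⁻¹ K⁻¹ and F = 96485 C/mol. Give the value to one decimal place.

191.6

Cathode: Cr²⁺/Cr; anode: Al³⁺/Al. E°cell = (-0.87) − (-1.69) = +0.82 V, with n = 6.
ΔG° = −nFE° = −RT ln K, so ln K = nFE°/(RT) = (6)(96485)(+0.82) / ((8.314)(298)) = 191.601.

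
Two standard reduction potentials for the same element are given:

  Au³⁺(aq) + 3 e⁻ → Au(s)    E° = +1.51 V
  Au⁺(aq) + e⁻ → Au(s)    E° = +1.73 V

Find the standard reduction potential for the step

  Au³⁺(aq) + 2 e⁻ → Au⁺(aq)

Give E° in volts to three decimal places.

+1.400 V

Sequential free energies add, so n₃E°₃ = n₁E°₁ + n₂E°₂.
With n₃ = 3, and the known step contributing 1×(+1.73) V, the unknown satisfies 2·E° = 3×(+1.51) − 1×(+1.73) = +2.800.
E° = +2.800 / 2 = +1.400 V.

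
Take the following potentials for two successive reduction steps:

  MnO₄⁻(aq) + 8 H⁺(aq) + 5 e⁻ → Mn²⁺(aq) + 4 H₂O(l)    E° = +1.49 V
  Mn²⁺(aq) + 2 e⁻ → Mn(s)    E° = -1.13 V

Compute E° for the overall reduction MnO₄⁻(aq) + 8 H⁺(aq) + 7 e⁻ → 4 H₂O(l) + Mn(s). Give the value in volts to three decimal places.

+0.741 V

Adding the free-energy changes (−nFE°) of the two steps gives −n₃FE°₃ = −n₁FE°₁ − n₂FE°₂.
E°₃ = (5×+1.49 + 2×-1.13) / 7 = (+5.190) / 7 = +0.741 V.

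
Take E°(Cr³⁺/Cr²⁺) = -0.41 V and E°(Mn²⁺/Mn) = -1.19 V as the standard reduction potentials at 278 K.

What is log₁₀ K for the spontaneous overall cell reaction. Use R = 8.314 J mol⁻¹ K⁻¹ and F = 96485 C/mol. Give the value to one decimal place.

Cathode: Cr³⁺/Cr²⁺; anode: Mn²⁺/Mn. E°cell = (-0.41) − (-1.19) = +0.78 V, with n = 2.
ΔG° = −nFE° = −RT ln K, so ln K = nFE°/(RT) = (2)(96485)(+0.78) / ((8.314)(278)) = 65.122.
log₁₀ K = 65.122 / ln 10 = 28.3.

28.3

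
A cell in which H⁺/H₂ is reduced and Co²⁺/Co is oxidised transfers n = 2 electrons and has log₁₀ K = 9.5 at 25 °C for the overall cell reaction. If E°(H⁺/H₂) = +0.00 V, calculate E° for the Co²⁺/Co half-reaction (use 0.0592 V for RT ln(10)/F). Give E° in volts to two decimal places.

E°cell = (0.0592/n)·log K = (0.0592/2)(9.5) = +0.281 V.
Since H⁺/H₂ is the cathode and Co²⁺/Co the anode, E°cell = E°(H⁺/H₂) − E°(Co²⁺/Co).
So E°(Co²⁺/Co) = E°(H⁺/H₂) − E°cell = (+0.00) − (+0.281) = -0.28 V.

-0.28 V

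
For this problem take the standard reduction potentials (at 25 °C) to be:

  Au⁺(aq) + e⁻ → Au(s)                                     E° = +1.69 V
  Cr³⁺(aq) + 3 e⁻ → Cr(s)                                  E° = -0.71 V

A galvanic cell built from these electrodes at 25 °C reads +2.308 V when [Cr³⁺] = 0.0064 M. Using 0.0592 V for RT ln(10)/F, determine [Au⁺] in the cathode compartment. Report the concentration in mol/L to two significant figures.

0.0052 M

Au⁺/Au is the cathode, Cr³⁺/Cr the anode: E°cell = +2.40 V, n = 3.
Overall reaction: 3 Au⁺(aq) + Cr(s) → 3 Au(s) + Cr³⁺(aq); Q = [Cr³⁺]^1/[Au⁺]^3.
From E = E° − (0.0592/n) log Q: log Q = (E° − E)·n/0.0592 = (+2.40 − (+2.308))·3/0.0592 = 4.6622.
So 3·log[Au⁺] = 1·log(0.0064) − log Q = -2.1938 − (4.6622) = -6.8560; log[Au⁺] = -6.8560 / 3 = -2.2853; [Au⁺] = 10^(-2.2853) ≈ 0.0052 M.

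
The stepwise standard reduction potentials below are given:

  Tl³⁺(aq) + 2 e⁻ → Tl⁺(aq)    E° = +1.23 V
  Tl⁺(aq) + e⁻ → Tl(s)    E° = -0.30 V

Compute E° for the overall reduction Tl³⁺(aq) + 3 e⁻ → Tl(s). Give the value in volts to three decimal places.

Since ΔG° = −nFE° is additive over sequential reductions, n₃E°₃ = n₁E°₁ + n₂E°₂.
E°₃ = (2×+1.23 + 1×-0.30) / 3 = (+2.160) / 3 = +0.720 V.
Simply averaging or adding the two E° values would be wrong; the electron-weighted sum is required.

+0.720 V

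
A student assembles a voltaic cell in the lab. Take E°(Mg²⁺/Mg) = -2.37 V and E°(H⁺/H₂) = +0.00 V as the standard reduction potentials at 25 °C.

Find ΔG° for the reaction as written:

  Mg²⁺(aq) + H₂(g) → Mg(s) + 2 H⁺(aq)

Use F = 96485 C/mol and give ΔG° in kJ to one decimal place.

+457.3 kJ

As written, Mg²⁺/Mg is reduced (cathode) and H⁺/H₂ is oxidised (anode), so E°cell = (-2.37) − (+0.00) = -2.37 V.
Balancing electrons gives n = 2.
ΔG° = −nFE° = −(2)(96485)(-2.37) = 457,339 J = +457.3 kJ.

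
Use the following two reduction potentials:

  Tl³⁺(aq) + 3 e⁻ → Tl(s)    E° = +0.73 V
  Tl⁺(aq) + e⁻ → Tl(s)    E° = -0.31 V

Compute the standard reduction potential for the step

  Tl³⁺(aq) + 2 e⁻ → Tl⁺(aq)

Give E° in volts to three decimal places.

Sequential free energies add, so n₃E°₃ = n₁E°₁ + n₂E°₂.
With n₃ = 3, and the known step contributing 1×(-0.31) V, the unknown satisfies 2·E° = 3×(+0.73) − 1×(-0.31) = +2.500.
E° = +2.500 / 2 = +1.250 V.

+1.250 V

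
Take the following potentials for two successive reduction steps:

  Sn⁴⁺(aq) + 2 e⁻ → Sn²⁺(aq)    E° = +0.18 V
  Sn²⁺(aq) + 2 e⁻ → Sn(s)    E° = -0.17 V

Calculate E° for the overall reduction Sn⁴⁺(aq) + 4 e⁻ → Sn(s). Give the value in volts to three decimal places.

+0.005 V

Since ΔG° = −nFE° is additive over sequential reductions, n₃E°₃ = n₁E°₁ + n₂E°₂.
E°₃ = (2×+0.18 + 2×-0.17) / 4 = (+0.020) / 4 = +0.005 V.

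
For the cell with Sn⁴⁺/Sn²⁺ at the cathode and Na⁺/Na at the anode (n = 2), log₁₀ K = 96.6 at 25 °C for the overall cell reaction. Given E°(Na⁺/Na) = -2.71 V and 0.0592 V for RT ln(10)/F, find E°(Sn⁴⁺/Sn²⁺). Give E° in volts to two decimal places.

+0.15 V

E°cell = (0.0592/n)·log K = (0.0592/2)(96.6) = +2.859 V.
Since Sn⁴⁺/Sn²⁺ is the cathode and Na⁺/Na the anode, E°cell = E°(Sn⁴⁺/Sn²⁺) − E°(Na⁺/Na).
So E°(Sn⁴⁺/Sn²⁺) = E°cell + E°(Na⁺/Na) = +2.859 + (-2.71) = +0.15 V.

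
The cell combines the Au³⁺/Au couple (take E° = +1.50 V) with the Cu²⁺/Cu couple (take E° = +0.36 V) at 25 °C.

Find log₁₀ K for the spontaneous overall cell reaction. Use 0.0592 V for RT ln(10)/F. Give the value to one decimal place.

115.5

Cathode: Au³⁺/Au; anode: Cu²⁺/Cu. E°cell = +1.14 V, n = 6.
log K = nE°cell / 0.0592 = (6)(+1.14) / 0.0592 = 115.5.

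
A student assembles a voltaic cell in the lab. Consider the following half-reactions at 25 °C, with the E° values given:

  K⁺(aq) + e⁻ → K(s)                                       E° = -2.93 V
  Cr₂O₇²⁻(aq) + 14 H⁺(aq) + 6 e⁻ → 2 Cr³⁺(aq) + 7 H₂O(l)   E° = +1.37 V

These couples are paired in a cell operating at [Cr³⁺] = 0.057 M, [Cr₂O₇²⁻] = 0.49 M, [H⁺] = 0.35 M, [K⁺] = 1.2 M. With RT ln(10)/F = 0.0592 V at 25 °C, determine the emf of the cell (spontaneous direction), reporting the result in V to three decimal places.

+4.254 V

Cr₂O₇²⁻/Cr³⁺ is the cathode (higher E°), K⁺/K the anode: E°cell = +1.37 − (-2.93) = +4.30 V, n = 6.
Overall: Cr₂O₇²⁻(aq) + 14 H⁺(aq) + 6 K(s) → 2 Cr³⁺(aq) + 7 H₂O(l) + 6 K⁺(aq)
Q = [Cr³⁺]^2·[K⁺]^6 / ([Cr₂O₇²⁻]·[H⁺]^14); log Q = 4.680.
E = E° − (0.0592/n) log Q = +4.30 − (0.0592/6)(4.680) = +4.254 V.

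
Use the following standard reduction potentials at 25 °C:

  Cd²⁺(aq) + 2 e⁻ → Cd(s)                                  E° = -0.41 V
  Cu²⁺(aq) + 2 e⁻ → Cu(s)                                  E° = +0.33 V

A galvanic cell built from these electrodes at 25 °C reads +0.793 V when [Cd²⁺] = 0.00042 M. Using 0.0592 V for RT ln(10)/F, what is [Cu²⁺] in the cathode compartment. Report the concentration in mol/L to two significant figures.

Cu²⁺/Cu is the cathode, Cd²⁺/Cd the anode: E°cell = +0.74 V, n = 2.
Overall reaction: Cu²⁺(aq) + Cd(s) → Cu(s) + Cd²⁺(aq); Q = [Cd²⁺]^1/[Cu²⁺]^1.
From E = E° − (0.0592/n) log Q: log Q = (E° − E)·n/0.0592 = (+0.74 − (+0.793))·2/0.0592 = -1.7905.
So 1·log[Cu²⁺] = 1·log(0.00042) − log Q = -3.3768 − (-1.7905) = -1.5863; [Cu²⁺] = 10^(-1.5863) ≈ 0.026 M.

0.026 M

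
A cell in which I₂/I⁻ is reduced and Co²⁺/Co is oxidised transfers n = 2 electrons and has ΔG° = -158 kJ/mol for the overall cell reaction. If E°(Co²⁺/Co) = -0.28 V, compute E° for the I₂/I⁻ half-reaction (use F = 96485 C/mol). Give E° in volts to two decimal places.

+0.54 V

E°cell = −ΔG°/(nF) = −(-158×10³)/((2)(96485)) = +0.819 V.
Since I₂/I⁻ is the cathode and Co²⁺/Co the anode, E°cell = E°(I₂/I⁻) − E°(Co²⁺/Co).
So E°(I₂/I⁻) = E°cell + E°(Co²⁺/Co) = +0.819 + (-0.28) = +0.54 V.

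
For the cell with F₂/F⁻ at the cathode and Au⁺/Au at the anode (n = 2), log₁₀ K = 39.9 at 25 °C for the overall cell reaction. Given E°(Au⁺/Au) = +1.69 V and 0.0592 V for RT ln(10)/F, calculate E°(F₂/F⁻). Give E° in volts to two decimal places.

E°cell = (0.0592/n)·log K = (0.0592/2)(39.9) = +1.181 V.
Since F₂/F⁻ is the cathode and Au⁺/Au the anode, E°cell = E°(F₂/F⁻) − E°(Au⁺/Au).
So E°(F₂/F⁻) = E°cell + E°(Au⁺/Au) = +1.181 + (+1.69) = +2.87 V.

+2.87 V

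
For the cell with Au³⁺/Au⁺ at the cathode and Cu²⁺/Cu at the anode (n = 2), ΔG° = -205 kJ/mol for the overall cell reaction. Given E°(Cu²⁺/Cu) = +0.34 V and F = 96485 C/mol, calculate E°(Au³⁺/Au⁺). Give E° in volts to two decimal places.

+1.40 V

E°cell = −ΔG°/(nF) = −(-205×10³)/((2)(96485)) = +1.062 V.
Since Au³⁺/Au⁺ is the cathode and Cu²⁺/Cu the anode, E°cell = E°(Au³⁺/Au⁺) − E°(Cu²⁺/Cu).
So E°(Au³⁺/Au⁺) = E°cell + E°(Cu²⁺/Cu) = +1.062 + (+0.34) = +1.40 V.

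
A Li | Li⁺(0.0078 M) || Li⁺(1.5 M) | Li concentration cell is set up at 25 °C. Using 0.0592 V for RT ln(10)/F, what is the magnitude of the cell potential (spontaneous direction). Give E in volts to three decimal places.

+0.135 V

For a concentration cell E°cell = 0. The 1.5 M side is the cathode (reduction is favoured where [Li⁺] is higher).
With n = 1, E = −(0.0592/1) log([Li⁺]ₐₙ/[Li⁺]꜀ₐₜ) = −(0.0592/1) log(0.0078/1.5) = −(0.0592/1)(-2.284) = +0.135 V.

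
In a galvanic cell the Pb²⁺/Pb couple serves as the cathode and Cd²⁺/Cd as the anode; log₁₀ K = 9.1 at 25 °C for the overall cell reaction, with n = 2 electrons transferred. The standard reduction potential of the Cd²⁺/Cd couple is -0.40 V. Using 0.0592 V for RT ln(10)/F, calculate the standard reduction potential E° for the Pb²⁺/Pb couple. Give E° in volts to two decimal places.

-0.13 V

E°cell = (0.0592/n)·log K = (0.0592/2)(9.1) = +0.269 V.
Since Pb²⁺/Pb is the cathode and Cd²⁺/Cd the anode, E°cell = E°(Pb²⁺/Pb) − E°(Cd²⁺/Cd).
So E°(Pb²⁺/Pb) = E°cell + E°(Cd²⁺/Cd) = +0.269 + (-0.40) = -0.13 V.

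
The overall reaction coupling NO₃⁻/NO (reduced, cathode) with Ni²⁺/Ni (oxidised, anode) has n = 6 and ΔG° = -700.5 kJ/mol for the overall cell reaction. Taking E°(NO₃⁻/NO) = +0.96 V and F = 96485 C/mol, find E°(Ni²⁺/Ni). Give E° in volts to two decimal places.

-0.25 V

E°cell = −ΔG°/(nF) = −(-700.5×10³)/((6)(96485)) = +1.210 V.
Since NO₃⁻/NO is the cathode and Ni²⁺/Ni the anode, E°cell = E°(NO₃⁻/NO) − E°(Ni²⁺/Ni).
So E°(Ni²⁺/Ni) = E°(NO₃⁻/NO) − E°cell = (+0.96) − (+1.210) = -0.25 V.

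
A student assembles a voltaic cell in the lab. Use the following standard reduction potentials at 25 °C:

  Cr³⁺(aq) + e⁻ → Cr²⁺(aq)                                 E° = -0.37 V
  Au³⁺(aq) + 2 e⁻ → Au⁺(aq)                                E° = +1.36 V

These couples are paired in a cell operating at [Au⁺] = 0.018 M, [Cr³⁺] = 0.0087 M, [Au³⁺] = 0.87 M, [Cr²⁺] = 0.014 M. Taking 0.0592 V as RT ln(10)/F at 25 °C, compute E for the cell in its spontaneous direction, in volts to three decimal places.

+1.792 V

Au³⁺/Au⁺ is the cathode (higher E°), Cr³⁺/Cr²⁺ the anode: E°cell = +1.36 − (-0.37) = +1.73 V, n = 2.
Overall: Au³⁺(aq) + 2 Cr²⁺(aq) → Au⁺(aq) + 2 Cr³⁺(aq)
Q = [Au⁺]·[Cr³⁺]^2 / ([Au³⁺]·[Cr²⁺]^2); log Q = -2.097.
E = E° − (0.0592/n) log Q = +1.73 − (0.0592/2)(-2.097) = +1.792 V.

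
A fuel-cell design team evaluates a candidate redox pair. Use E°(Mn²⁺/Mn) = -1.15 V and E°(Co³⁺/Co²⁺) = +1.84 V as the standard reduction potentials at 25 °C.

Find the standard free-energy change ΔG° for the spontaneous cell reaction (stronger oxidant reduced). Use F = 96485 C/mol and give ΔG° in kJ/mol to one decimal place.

Co³⁺/Co²⁺ (E° = +1.84 V) is the cathode; Mn²⁺/Mn (E° = -1.15 V) is the anode, so E°cell = +2.99 V.
Balancing electrons gives n = 2 (lcm of 1 and 2).
ΔG° = −nFE° = −(2)(96485)(+2.99) = -576,980 J = -577.0 kJ/mol.

-577.0 kJ/mol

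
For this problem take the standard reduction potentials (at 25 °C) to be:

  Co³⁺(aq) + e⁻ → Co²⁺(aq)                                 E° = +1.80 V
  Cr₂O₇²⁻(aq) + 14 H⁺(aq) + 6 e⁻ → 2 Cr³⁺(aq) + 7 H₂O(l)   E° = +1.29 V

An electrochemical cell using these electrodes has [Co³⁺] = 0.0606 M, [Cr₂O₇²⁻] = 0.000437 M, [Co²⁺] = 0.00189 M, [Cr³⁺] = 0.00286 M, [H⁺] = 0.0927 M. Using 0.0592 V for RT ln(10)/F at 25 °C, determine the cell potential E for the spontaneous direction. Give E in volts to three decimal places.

Co³⁺/Co²⁺ is the cathode (higher E°), Cr₂O₇²⁻/Cr³⁺ the anode: E°cell = +1.80 − (+1.29) = +0.51 V, n = 6.
Overall: 6 Co³⁺(aq) + 2 Cr³⁺(aq) + 7 H₂O(l) → 6 Co²⁺(aq) + Cr₂O₇²⁻(aq) + 14 H⁺(aq)
Q = [Co²⁺]^6·[Cr₂O₇²⁻]·[H⁺]^14 / ([Co³⁺]^6·[Cr³⁺]^2); log Q = -21.769.
E = E° − (0.0592/n) log Q = +0.51 − (0.0592/6)(-21.769) = +0.725 V.

+0.725 V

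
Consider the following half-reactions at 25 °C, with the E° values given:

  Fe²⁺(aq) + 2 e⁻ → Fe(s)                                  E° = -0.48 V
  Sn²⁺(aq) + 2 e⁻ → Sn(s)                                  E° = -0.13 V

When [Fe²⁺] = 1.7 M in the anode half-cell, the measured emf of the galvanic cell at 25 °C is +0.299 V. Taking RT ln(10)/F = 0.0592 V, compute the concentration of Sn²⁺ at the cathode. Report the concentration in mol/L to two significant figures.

Sn²⁺/Sn is the cathode, Fe²⁺/Fe the anode: E°cell = +0.35 V, n = 2.
Overall reaction: Sn²⁺(aq) + Fe(s) → Sn(s) + Fe²⁺(aq); Q = [Fe²⁺]^1/[Sn²⁺]^1.
From E = E° − (0.0592/n) log Q: log Q = (E° − E)·n/0.0592 = (+0.35 − (+0.299))·2/0.0592 = 1.7230.
So 1·log[Sn²⁺] = 1·log(1.7) − log Q = 0.2304 − (1.7230) = -1.4926; [Sn²⁺] = 10^(-1.4926) ≈ 0.032 M.

0.032 M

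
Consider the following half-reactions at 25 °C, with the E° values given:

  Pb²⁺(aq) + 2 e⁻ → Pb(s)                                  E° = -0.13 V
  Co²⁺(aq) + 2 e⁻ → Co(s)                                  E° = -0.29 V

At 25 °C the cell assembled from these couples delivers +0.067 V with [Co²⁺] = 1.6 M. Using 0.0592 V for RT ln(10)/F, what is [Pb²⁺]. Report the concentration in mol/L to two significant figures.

Pb²⁺/Pb is the cathode, Co²⁺/Co the anode: E°cell = +0.16 V, n = 2.
Overall reaction: Pb²⁺(aq) + Co(s) → Pb(s) + Co²⁺(aq); Q = [Co²⁺]^1/[Pb²⁺]^1.
From E = E° − (0.0592/n) log Q: log Q = (E° − E)·n/0.0592 = (+0.16 − (+0.067))·2/0.0592 = 3.1419.
So 1·log[Pb²⁺] = 1·log(1.6) − log Q = 0.2041 − (3.1419) = -2.9378; [Pb²⁺] = 10^(-2.9378) ≈ 0.0012 M.

0.0012 M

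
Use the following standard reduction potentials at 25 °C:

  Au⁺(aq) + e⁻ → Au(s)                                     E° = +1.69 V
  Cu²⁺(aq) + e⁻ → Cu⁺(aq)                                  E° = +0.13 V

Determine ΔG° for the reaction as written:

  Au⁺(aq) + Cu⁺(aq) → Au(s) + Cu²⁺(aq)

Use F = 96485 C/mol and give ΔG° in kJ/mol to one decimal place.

-150.5 kJ/mol

As written, Au⁺/Au is reduced (cathode) and Cu²⁺/Cu⁺ is oxidised (anode), so E°cell = (+1.69) − (+0.13) = +1.56 V.
Balancing electrons gives n = 1.
ΔG° = −nFE° = −(1)(96485)(+1.56) = -150,517 J = -150.5 kJ/mol.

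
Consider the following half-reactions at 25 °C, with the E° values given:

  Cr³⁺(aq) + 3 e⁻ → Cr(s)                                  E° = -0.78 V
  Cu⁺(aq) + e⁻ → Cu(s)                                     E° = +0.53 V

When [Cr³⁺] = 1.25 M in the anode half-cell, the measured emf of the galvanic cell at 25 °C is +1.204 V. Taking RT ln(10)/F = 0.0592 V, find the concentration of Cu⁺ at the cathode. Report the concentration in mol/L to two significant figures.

Cu⁺/Cu is the cathode, Cr³⁺/Cr the anode: E°cell = +1.31 V, n = 3.
Overall reaction: 3 Cu⁺(aq) + Cr(s) → 3 Cu(s) + Cr³⁺(aq); Q = [Cr³⁺]^1/[Cu⁺]^3.
From E = E° − (0.0592/n) log Q: log Q = (E° − E)·n/0.0592 = (+1.31 − (+1.204))·3/0.0592 = 5.3716.
So 3·log[Cu⁺] = 1·log(1.25) − log Q = 0.0969 − (5.3716) = -5.2747; log[Cu⁺] = -5.2747 / 3 = -1.7582; [Cu⁺] = 10^(-1.7582) ≈ 0.017 M.

0.017 M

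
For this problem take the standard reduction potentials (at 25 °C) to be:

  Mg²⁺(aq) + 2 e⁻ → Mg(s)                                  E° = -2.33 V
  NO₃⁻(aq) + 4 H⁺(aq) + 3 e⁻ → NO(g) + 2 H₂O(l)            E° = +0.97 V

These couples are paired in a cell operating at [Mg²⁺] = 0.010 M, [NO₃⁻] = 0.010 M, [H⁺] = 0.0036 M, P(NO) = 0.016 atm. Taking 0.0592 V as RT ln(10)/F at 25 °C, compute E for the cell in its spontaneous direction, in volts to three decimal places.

+3.162 V

NO₃⁻/NO is the cathode (higher E°), Mg²⁺/Mg the anode: E°cell = +0.97 − (-2.33) = +3.30 V, n = 6.
Overall: 2 NO₃⁻(aq) + 8 H⁺(aq) + 3 Mg(s) → 2 NO(g) + 4 H₂O(l) + 3 Mg²⁺(aq)
Q = P(NO)^2·[Mg²⁺]^3 / ([NO₃⁻]^2·[H⁺]^8); log Q = 13.958.
E = E° − (0.0592/n) log Q = +3.30 − (0.0592/6)(13.958) = +3.162 V.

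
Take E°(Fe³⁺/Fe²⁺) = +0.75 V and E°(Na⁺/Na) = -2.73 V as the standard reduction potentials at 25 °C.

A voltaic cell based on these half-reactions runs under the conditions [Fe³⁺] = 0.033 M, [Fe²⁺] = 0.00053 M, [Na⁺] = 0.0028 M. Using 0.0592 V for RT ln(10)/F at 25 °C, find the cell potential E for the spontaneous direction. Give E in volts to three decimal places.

Fe³⁺/Fe²⁺ is the cathode (higher E°), Na⁺/Na the anode: E°cell = +0.75 − (-2.73) = +3.48 V, n = 1.
Overall: Fe³⁺(aq) + Na(s) → Fe²⁺(aq) + Na⁺(aq)
Q = [Fe²⁺]·[Na⁺] / ([Fe³⁺]); log Q = -4.347.
E = E° − (0.0592/n) log Q = +3.48 − (0.0592/1)(-4.347) = +3.737 V.

+3.737 V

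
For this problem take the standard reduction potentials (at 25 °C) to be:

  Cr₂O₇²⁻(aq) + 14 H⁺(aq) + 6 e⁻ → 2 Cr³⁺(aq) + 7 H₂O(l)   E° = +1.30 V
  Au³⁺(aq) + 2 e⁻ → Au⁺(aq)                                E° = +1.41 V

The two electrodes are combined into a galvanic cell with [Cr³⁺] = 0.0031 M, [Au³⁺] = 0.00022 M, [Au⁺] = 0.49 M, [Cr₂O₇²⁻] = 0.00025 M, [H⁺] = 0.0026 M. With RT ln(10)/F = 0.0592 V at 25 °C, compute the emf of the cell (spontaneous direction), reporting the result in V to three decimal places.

Au³⁺/Au⁺ is the cathode (higher E°), Cr₂O₇²⁻/Cr³⁺ the anode: E°cell = +1.41 − (+1.30) = +0.11 V, n = 6.
Overall: 3 Au³⁺(aq) + 2 Cr³⁺(aq) + 7 H₂O(l) → 3 Au⁺(aq) + Cr₂O₇²⁻(aq) + 14 H⁺(aq)
Q = [Au⁺]^3·[Cr₂O₇²⁻]·[H⁺]^14 / ([Au³⁺]^3·[Cr³⁺]^2); log Q = -24.732.
E = E° − (0.0592/n) log Q = +0.11 − (0.0592/6)(-24.732) = +0.354 V.

+0.354 V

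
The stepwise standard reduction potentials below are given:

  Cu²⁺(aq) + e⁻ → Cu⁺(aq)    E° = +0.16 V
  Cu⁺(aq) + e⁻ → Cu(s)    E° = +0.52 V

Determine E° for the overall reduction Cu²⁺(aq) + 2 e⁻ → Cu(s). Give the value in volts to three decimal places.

+0.340 V

Standard free energies of sequential steps add: ΔG°₃ = ΔG°₁ + ΔG°₂, so n₃E°₃ = n₁E°₁ + n₂E°₂.
E°₃ = (1×+0.16 + 1×+0.52) / 2 = (+0.680) / 2 = +0.340 V.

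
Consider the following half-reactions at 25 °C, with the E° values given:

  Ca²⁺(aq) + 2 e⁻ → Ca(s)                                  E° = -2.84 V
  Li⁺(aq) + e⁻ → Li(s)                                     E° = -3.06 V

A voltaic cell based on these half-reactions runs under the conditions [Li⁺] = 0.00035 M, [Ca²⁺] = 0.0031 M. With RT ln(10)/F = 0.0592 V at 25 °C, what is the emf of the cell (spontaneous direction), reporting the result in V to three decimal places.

+0.350 V

Ca²⁺/Ca is the cathode (higher E°), Li⁺/Li the anode: E°cell = -2.84 − (-3.06) = +0.22 V, n = 2.
Overall: Ca²⁺(aq) + 2 Li(s) → Ca(s) + 2 Li⁺(aq)
Q = [Li⁺]^2 / ([Ca²⁺]); log Q = -4.403.
E = E° − (0.0592/n) log Q = +0.22 − (0.0592/2)(-4.403) = +0.350 V.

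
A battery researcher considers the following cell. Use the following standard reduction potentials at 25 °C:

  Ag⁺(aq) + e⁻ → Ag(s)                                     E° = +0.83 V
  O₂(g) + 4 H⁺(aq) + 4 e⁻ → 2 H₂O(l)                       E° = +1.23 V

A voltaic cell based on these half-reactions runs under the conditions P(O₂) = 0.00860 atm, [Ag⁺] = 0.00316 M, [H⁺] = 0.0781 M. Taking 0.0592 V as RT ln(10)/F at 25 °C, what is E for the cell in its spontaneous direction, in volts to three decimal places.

+0.452 V

O₂/H₂O is the cathode (higher E°), Ag⁺/Ag the anode: E°cell = +1.23 − (+0.83) = +0.40 V, n = 4.
Overall: O₂(g) + 4 H⁺(aq) + 4 Ag(s) → 2 H₂O(l) + 4 Ag⁺(aq)
Q = [Ag⁺]^4 / (P(O₂)·[H⁺]^4); log Q = -3.506.
E = E° − (0.0592/n) log Q = +0.40 − (0.0592/4)(-3.506) = +0.452 V.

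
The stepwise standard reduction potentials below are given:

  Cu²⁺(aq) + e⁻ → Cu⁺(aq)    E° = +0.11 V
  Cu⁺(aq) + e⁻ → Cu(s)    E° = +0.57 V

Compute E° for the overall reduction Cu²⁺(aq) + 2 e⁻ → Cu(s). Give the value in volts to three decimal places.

+0.340 V

Adding the free-energy changes (−nFE°) of the two steps gives −n₃FE°₃ = −n₁FE°₁ − n₂FE°₂.
E°₃ = (1×+0.11 + 1×+0.57) / 2 = (+0.680) / 2 = +0.340 V.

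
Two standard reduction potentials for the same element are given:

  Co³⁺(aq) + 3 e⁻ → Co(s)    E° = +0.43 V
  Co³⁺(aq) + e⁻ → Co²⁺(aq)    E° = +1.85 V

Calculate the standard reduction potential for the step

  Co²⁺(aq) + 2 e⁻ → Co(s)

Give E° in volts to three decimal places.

-0.280 V

Sequential free energies add, so n₃E°₃ = n₁E°₁ + n₂E°₂.
With n₃ = 3, and the known step contributing 1×(+1.85) V, the unknown satisfies 2·E° = 3×(+0.43) − 1×(+1.85) = -0.560.
E° = -0.560 / 2 = -0.280 V.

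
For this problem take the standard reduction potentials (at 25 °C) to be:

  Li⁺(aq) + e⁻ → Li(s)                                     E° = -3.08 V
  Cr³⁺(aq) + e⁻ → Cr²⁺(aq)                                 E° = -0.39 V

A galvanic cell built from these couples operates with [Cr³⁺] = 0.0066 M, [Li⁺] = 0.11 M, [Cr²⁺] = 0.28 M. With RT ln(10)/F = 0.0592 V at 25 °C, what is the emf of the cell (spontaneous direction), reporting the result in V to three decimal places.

Cr³⁺/Cr²⁺ is the cathode (higher E°), Li⁺/Li the anode: E°cell = -0.39 − (-3.08) = +2.69 V, n = 1.
Overall: Cr³⁺(aq) + Li(s) → Cr²⁺(aq) + Li⁺(aq)
Q = [Cr²⁺]·[Li⁺] / ([Cr³⁺]); log Q = 0.669.
E = E° − (0.0592/n) log Q = +2.69 − (0.0592/1)(0.669) = +2.650 V.

+2.650 V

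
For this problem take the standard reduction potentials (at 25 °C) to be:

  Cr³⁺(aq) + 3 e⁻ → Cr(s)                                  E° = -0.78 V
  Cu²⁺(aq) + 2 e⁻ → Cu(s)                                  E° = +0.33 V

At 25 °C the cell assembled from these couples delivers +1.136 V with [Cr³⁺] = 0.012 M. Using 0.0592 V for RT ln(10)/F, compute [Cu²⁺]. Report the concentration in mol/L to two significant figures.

0.40 M

Cu²⁺/Cu is the cathode, Cr³⁺/Cr the anode: E°cell = +1.11 V, n = 6.
Overall reaction: 3 Cu²⁺(aq) + 2 Cr(s) → 3 Cu(s) + 2 Cr³⁺(aq); Q = [Cr³⁺]^2/[Cu²⁺]^3.
From E = E° − (0.0592/n) log Q: log Q = (E° − E)·n/0.0592 = (+1.11 − (+1.136))·6/0.0592 = -2.6351.
So 3·log[Cu²⁺] = 2·log(0.012) − log Q = -3.8416 − (-2.6351) = -1.2065; log[Cu²⁺] = -1.2065 / 3 = -0.4022; [Cu²⁺] = 10^(-0.4022) ≈ 0.40 M.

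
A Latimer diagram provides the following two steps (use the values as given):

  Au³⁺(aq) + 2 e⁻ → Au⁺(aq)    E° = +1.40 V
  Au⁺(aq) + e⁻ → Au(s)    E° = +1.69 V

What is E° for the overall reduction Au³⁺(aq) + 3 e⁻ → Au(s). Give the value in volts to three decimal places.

Since ΔG° = −nFE° is additive over sequential reductions, n₃E°₃ = n₁E°₁ + n₂E°₂.
E°₃ = (2×+1.40 + 1×+1.69) / 3 = (+4.490) / 3 = +1.497 V.

+1.497 V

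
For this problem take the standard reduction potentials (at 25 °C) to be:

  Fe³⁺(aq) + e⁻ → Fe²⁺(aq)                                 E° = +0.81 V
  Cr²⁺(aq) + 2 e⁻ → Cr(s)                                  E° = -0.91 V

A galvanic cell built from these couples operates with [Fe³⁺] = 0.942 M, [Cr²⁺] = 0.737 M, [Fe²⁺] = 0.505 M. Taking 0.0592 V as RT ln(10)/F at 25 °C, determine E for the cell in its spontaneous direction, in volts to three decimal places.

Fe³⁺/Fe²⁺ is the cathode (higher E°), Cr²⁺/Cr the anode: E°cell = +0.81 − (-0.91) = +1.72 V, n = 2.
Overall: 2 Fe³⁺(aq) + Cr(s) → 2 Fe²⁺(aq) + Cr²⁺(aq)
Q = [Fe²⁺]^2·[Cr²⁺] / ([Fe³⁺]^2); log Q = -0.674.
E = E° − (0.0592/n) log Q = +1.72 − (0.0592/2)(-0.674) = +1.740 V.

+1.740 V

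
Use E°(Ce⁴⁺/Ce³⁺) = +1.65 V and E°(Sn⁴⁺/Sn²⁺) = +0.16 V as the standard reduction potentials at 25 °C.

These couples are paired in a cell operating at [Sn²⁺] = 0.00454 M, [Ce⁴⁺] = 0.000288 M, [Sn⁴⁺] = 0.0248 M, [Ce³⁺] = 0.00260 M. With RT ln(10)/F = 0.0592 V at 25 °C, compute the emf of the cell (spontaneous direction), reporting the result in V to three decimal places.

+1.412 V

Ce⁴⁺/Ce³⁺ is the cathode (higher E°), Sn⁴⁺/Sn²⁺ the anode: E°cell = +1.65 − (+0.16) = +1.49 V, n = 2.
Overall: 2 Ce⁴⁺(aq) + Sn²⁺(aq) → 2 Ce³⁺(aq) + Sn⁴⁺(aq)
Q = [Ce³⁺]^2·[Sn⁴⁺] / ([Ce⁴⁺]^2·[Sn²⁺]); log Q = 2.649.
E = E° − (0.0592/n) log Q = +1.49 − (0.0592/2)(2.649) = +1.412 V.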